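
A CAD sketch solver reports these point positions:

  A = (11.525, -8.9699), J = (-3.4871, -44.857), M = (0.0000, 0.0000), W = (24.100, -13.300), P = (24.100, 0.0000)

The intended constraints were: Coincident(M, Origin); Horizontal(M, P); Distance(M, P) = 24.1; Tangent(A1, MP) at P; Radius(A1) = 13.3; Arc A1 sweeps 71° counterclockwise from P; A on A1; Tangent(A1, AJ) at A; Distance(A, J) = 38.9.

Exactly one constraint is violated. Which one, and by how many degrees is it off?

Tangent(A1, AJ) at A — off by 3.70°.

M = (0.00, 0.00) ✓; M.y = 0.00, P.y = 0.00 ✓; |MP| = 24.10 ✓; ∠(WP, PM) = 90.00° ✓; |WP| = 13.30 ✓; bearing(W→A) − bearing(W→P) = 71.00° ✓; |WA| = 13.30 ✓; ∠(WA, AJ) = 93.70° ✗; |AJ| = 38.90 ✓.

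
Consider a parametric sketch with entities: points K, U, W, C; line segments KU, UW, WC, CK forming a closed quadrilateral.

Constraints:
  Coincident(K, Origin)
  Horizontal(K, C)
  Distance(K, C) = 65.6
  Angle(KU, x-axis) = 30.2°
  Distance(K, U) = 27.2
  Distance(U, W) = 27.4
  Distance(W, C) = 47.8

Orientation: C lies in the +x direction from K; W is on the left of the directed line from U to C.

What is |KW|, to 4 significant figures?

52.52

Checks: |UW| = 27.40 ✓; |WC| = 47.80 ✓.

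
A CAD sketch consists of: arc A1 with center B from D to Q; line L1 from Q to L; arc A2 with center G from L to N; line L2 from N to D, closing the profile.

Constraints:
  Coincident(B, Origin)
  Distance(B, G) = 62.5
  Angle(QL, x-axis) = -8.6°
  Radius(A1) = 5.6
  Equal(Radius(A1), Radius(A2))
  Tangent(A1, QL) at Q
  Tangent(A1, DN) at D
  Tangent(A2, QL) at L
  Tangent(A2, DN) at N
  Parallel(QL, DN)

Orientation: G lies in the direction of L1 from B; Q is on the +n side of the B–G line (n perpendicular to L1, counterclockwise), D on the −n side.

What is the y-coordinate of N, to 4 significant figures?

-14.88

The slot axis is L1's direction at -8.6°, so u = (cos -8.6°, sin -8.6°) = (0.9888, -0.1495) and n = (−sin -8.6°, cos -8.6°) = (0.1495, 0.9888). B is at the origin and G lies 62.5 along u from B, so G = 62.5·u = (61.80, -9.346). Tangency of A1 to both parallel lines with radius 5.6 puts Q and D at B ± 5.6·n: Q = (0.8374, 5.537), D = (-0.8374, -5.537). Equal radii place L and N the same way about G: L = G + 5.6·n = (62.63, -3.809), N = G − 5.6·n = (60.96, -14.88). So N.y = -14.88.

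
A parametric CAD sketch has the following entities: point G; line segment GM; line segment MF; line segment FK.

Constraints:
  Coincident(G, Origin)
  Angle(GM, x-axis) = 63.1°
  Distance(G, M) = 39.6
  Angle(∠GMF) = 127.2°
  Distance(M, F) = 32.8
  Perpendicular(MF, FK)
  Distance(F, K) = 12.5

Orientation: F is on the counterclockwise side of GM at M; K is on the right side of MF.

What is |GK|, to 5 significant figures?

71.829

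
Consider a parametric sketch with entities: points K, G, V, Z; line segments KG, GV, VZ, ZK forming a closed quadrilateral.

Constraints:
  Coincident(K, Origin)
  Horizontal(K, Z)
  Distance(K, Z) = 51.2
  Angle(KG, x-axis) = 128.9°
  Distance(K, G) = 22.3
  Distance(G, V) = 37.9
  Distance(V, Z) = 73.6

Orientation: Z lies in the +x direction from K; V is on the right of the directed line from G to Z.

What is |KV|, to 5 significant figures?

28.092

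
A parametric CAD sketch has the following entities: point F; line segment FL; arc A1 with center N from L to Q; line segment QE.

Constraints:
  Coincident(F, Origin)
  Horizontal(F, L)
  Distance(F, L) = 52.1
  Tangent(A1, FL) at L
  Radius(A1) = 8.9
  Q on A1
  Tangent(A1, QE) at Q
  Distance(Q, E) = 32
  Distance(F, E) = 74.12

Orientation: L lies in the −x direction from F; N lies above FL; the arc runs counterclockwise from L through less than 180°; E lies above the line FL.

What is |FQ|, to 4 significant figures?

46.69

Checks: |NQ| = 8.900 ✓; ∠(NQ, QE) = 90.00° ✓; |QE| = 32.00 ✓; |FE| = 74.12 ✓.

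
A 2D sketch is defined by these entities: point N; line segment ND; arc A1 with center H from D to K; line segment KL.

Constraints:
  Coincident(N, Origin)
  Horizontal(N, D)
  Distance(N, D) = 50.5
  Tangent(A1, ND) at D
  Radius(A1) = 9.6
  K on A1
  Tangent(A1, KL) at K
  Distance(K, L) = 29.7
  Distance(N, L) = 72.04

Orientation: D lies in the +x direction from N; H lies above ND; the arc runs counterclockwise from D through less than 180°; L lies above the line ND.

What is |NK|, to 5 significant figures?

60.843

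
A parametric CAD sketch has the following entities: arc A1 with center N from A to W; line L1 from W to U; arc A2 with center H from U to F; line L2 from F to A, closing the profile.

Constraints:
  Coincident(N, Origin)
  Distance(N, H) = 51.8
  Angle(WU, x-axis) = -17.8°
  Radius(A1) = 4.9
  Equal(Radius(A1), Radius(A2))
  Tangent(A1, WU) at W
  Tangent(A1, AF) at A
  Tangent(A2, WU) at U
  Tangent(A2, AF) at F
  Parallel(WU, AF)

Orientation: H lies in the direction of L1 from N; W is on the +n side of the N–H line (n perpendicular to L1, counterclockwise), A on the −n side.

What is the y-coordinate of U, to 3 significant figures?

-11.2

The slot axis is L1's direction at -17.8°, so u = (cos -17.8°, sin -17.8°) = (0.952, -0.306) and n = (−sin -17.8°, cos -17.8°) = (0.306, 0.952). N is at the origin and H lies 51.8 along u from N, so H = 51.8·u = (49.3, -15.8). Tangency of A1 to both parallel lines with radius 4.9 puts W and A at N ± 4.9·n: W = (1.50, 4.67), A = (-1.50, -4.67). Equal radii place U and F the same way about H: U = H + 4.9·n = (50.8, -11.2), F = H − 4.9·n = (47.8, -20.5). So U.y = -11.2.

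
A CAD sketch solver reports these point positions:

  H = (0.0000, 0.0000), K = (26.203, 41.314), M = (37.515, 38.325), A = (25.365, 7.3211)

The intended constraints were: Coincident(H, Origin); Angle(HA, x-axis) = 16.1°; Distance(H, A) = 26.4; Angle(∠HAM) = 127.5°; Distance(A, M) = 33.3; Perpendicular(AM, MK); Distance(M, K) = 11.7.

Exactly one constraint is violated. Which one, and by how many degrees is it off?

Perpendicular(AM, MK) — off by 6.60°.

H = (0.00, 0.00) ✓; HA at 16.10° ✓; |HA| = 26.40 ✓; ∠HAM = 127.5° ✓; |AM| = 33.30 ✓; ∠(AM, MK) = 96.60° ✗; |MK| = 11.70 ✓.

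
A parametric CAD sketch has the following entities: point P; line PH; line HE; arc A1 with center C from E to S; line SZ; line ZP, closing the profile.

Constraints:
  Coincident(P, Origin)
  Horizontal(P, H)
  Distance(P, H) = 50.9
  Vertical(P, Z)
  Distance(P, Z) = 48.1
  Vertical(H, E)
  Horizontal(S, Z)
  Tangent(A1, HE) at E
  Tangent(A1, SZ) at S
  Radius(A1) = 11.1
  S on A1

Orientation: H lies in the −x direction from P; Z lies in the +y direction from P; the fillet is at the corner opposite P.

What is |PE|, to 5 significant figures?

62.927

P is at the origin; P and H share the same y with |PH| = 50.9 and H on the −x side, so H = (-50.900, 0.0000). PZ is vertical with |PZ| = 48.1 and Z on the +y side, so Z = (0.0000, 48.100). The virtual corner opposite P is at (-50.900, 48.100). Since A1 is tangent to HE there, CE ⟂ HE and the tangent condition forces CS to be normal to SZ, with radius 11.1, so the center C sits 11.1 in from both sides at C = (-39.800, 37.000). That places the tangent points at E = (-50.900, 37.000) on HE and S = (-39.800, 48.100) on SZ. Then |PE| = |E − P| = 62.927.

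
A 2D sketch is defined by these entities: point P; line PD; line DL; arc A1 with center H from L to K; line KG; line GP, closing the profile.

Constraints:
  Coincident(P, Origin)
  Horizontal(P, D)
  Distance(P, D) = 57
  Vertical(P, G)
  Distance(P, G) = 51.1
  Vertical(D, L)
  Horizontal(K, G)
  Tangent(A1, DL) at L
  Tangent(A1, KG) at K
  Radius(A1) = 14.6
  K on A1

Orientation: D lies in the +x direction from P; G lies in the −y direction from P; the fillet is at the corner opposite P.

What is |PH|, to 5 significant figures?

55.946

P is at the origin; P and D share the same y with |PD| = 57.0 and D on the +x side, so D = (57.000, 0.0000). P and G share the same x with |PG| = 51.1 and G on the −y side, so G = (0.0000, -51.100). The virtual corner opposite P is at (57.000, -51.100). Tangency of A1 to DL means the radius HL is perpendicular to DL and A1 meets KG tangentially, so HK is at right angles to KG, with radius 14.6, so the center H sits 14.6 in from both sides at H = (42.400, -36.500). Then |PH| = |H − P| = 55.946.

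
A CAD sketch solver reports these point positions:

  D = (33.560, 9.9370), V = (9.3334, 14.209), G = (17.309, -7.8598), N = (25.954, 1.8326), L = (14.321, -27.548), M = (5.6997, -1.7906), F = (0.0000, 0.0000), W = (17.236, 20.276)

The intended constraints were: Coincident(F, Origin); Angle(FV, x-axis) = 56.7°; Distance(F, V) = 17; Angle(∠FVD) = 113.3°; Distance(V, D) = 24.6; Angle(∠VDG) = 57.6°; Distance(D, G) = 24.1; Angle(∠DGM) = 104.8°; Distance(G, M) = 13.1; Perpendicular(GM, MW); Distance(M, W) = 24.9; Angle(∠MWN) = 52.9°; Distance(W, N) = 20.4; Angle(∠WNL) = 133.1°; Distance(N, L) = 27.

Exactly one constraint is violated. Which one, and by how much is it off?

Distance(N, L) = 27 — off by 4.60.

F = (0.00, 0.00) ✓; FV at 56.70° ✓; |FV| = 17.00 ✓; ∠FVD = 113.3° ✓; |VD| = 24.60 ✓; ∠VDG = 57.60° ✓; |DG| = 24.10 ✓; ∠DGM = 104.8° ✓; |GM| = 13.10 ✓; ∠(GM, MW) = 90.00° ✓; |MW| = 24.90 ✓; ∠MWN = 52.90° ✓; |WN| = 20.40 ✓; ∠WNL = 133.1° ✓; |NL| = 31.60 ✗.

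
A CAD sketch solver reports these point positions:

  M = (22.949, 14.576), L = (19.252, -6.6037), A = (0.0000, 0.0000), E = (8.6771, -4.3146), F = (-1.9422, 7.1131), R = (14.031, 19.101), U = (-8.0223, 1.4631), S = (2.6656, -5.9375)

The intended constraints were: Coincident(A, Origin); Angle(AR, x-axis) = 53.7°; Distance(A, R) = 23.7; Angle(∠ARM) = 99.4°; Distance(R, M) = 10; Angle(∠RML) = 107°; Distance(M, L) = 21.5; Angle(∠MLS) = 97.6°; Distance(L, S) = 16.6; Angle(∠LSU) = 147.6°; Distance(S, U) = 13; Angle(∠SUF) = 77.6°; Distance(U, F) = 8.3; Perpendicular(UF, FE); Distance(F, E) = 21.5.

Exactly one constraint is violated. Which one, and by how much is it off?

Distance(F, E) = 21.5 — off by 5.90.

A = (0.00, 0.00) ✓; AR at 53.70° ✓; |AR| = 23.70 ✓; ∠ARM = 99.40° ✓; |RM| = 10.00 ✓; ∠RML = 107.0° ✓; |ML| = 21.50 ✓; ∠MLS = 97.60° ✓; |LS| = 16.60 ✓; ∠LSU = 147.6° ✓; |SU| = 13.00 ✓; ∠SUF = 77.60° ✓; |UF| = 8.300 ✓; ∠(UF, FE) = 90.00° ✓; |FE| = 15.60 ✗.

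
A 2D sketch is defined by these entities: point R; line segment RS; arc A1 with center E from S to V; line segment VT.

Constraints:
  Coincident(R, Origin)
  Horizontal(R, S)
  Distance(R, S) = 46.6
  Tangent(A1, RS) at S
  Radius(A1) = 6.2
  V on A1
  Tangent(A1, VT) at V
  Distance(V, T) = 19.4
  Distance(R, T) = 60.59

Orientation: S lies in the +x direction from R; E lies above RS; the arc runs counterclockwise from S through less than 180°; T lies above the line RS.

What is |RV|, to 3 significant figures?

53.0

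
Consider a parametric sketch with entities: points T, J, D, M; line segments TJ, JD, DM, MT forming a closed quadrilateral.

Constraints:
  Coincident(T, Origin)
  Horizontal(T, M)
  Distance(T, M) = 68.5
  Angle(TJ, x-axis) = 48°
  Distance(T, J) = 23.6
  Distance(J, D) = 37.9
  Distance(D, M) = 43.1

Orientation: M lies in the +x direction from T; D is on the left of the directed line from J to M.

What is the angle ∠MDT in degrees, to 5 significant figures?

80.346°

T is at the origin; T and M share the same y with |TM| = 68.5 and M in +x, so M = (68.5, 0). TJ runs at 48.0° with |TJ| = 23.6, so J = (15.791, 17.538). D is determined by |JD| = 37.9 and |DM| = 43.1 together: it lies at the intersection of circle(J, 37.9) and circle(M, 43.1). With |JM| = 55.550, the foot of the radical line on JM is 23.984 from J and the perpendicular offset is √(37.9² − 23.984²) = 29.346. Taking the left-of-JM solution: D = (47.814, 37.811).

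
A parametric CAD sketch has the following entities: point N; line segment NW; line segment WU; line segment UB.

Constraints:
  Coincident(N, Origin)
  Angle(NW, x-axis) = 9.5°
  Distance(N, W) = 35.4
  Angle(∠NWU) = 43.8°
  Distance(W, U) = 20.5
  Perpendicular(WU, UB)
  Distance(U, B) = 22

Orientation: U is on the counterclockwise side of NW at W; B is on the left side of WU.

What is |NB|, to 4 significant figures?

5.636

∠NWU = 43.8°, so WU runs at 9.5° + (180° − 43.8°) = 145.7° from the x-axis; with |WU| = 20.5, U = W + 20.5·(cos 145.7°, sin 145.7°) = (17.98, 17.39). WU ⟂ UB; with |UB| = 22.0 on the left of WU, B = U + 22.0·(-0.5635, -0.8261) = (5.582, -0.7792). Then |NB| = |B − N| = 5.636.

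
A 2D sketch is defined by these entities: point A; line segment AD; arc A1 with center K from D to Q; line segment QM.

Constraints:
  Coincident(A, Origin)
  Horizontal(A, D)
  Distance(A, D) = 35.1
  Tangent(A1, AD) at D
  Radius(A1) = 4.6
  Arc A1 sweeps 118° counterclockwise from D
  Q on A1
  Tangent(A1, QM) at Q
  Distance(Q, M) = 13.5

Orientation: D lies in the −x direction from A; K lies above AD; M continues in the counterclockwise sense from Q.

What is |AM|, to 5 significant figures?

41.784

On A1, D sits at bearing -90° from K; a 118° counterclockwise sweep puts Q at bearing 28°, so Q = K + 4.6·(cos 28°, sin 28°) = (-31.038, 6.7596). The tangent condition forces KQ to be normal to QM, so QM runs along (−sin 28°, cos 28°); with |QM| = 13.5, M = (-37.376, 18.679). Then |AM| = |M − A| = 41.784.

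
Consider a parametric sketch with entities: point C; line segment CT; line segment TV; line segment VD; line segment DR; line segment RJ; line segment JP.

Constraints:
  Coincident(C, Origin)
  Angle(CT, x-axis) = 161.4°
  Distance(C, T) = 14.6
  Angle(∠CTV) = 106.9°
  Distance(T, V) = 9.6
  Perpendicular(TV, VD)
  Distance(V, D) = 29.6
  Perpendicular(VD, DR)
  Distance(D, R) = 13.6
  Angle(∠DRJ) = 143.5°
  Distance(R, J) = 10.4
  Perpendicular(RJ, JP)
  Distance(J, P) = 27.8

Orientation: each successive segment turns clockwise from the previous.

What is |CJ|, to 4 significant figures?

12.45

C is at the origin; CT runs at 161.4° with length 14.6, so T = (-13.84, 4.657). ∠CTV = 106.9° gives TV at 88.30° from the x-axis; with |TV| = 9.6, V = (-13.55, 14.25). TV is perpendicular to VD, so VD runs at -1.700°; with |VD| = 29.6, D = (16.03, 13.37). The perpendicularity gives DR at right angles to VD, so DR runs at -91.70°; with |DR| = 13.6, R = (15.63, -0.2196). ∠DRJ = 143.5° gives RJ at -128.2° from the x-axis; with |RJ| = 10.4, J = (9.199, -8.392). Then |CJ| = |J − C| = 12.45.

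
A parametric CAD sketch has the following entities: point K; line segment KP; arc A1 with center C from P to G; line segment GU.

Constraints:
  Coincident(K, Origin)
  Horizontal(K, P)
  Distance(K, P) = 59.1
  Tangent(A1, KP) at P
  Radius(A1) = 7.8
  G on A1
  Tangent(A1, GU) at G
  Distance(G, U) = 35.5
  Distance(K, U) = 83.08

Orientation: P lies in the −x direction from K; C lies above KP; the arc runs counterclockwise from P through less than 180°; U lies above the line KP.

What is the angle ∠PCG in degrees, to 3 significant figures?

123°

K is at the origin; K and P share the same y with |KP| = 59.1 and P on the −x side, so P = (-59.1, 0.00). A1 meets KP tangentially, so CP is at right angles to KP, so C = P + (0, 7.8) = (-59.1, 7.80). Since CG ⟂ GU (tangency), |CU| = √(7.8² + 35.5²) = 36.3 regardless of where G sits on A1. So U lies on both circle(K, 83.08) and circle(C, 36.3); the above-KP intersection is U = (-71.8, 41.9). G is the foot of the tangent from U: G = (-52.5, 12.0).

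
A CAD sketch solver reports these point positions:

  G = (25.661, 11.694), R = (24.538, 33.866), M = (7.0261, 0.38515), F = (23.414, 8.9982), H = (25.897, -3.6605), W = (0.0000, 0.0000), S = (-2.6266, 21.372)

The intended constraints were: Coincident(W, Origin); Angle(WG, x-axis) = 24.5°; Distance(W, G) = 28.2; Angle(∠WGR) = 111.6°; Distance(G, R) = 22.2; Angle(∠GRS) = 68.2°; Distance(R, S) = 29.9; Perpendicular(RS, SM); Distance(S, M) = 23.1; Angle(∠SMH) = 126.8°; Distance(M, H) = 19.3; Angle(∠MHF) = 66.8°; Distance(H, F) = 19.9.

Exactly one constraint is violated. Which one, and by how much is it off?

Distance(H, F) = 19.9 — off by 7.00.

W = (0.00, 0.00) ✓; WG at 24.50° ✓; |WG| = 28.20 ✓; ∠WGR = 111.6° ✓; |GR| = 22.20 ✓; ∠GRS = 68.20° ✓; |RS| = 29.90 ✓; ∠(RS, SM) = 90.00° ✓; |SM| = 23.10 ✓; ∠SMH = 126.8° ✓; |MH| = 19.30 ✓; ∠MHF = 66.80° ✓; |HF| = 12.90 ✗.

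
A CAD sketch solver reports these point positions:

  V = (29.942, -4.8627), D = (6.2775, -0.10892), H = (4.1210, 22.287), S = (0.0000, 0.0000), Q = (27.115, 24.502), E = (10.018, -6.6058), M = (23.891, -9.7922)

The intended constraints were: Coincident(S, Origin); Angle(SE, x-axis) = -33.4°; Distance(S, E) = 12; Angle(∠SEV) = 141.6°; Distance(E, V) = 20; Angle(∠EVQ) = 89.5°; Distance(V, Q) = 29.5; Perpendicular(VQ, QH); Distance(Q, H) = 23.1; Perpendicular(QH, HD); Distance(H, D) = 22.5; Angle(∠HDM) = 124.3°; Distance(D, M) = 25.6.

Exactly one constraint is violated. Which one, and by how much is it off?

Distance(D, M) = 25.6 — off by 5.50.

S = (0.00, 0.00) ✓; SE at -33.40° ✓; |SE| = 12.00 ✓; ∠SEV = 141.6° ✓; |EV| = 20.00 ✓; ∠EVQ = 89.50° ✓; |VQ| = 29.50 ✓; ∠(VQ, QH) = 90.00° ✓; |QH| = 23.10 ✓; ∠(QH, HD) = 90.00° ✓; |HD| = 22.50 ✓; ∠HDM = 124.3° ✓; |DM| = 20.10 ✗.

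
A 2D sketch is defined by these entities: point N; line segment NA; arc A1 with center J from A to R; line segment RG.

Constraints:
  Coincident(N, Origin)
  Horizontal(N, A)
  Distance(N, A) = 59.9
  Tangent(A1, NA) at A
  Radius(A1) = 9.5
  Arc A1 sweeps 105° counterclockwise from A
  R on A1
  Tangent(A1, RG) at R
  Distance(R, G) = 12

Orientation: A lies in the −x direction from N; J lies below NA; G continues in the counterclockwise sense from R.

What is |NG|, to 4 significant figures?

70.05

N is at the origin; N and A share the same y with |NA| = 59.9 and A on the −x side, so A = (-59.90, 0.000). A1 meets NA tangentially, so JA is at right angles to NA, so J = A + (0, -9.5) = (-59.90, -9.500). On A1, A sits at bearing 90° from J; a 105° counterclockwise sweep puts R at bearing 195°, so R = J + 9.5·(cos 195°, sin 195°) = (-69.08, -11.96). Tangency of A1 to RG means the radius JR is perpendicular to RG, so RG runs along (−sin 195°, cos 195°); with |RG| = 12.0, G = (-65.97, -23.55). Then |NG| = |G − N| = 70.05.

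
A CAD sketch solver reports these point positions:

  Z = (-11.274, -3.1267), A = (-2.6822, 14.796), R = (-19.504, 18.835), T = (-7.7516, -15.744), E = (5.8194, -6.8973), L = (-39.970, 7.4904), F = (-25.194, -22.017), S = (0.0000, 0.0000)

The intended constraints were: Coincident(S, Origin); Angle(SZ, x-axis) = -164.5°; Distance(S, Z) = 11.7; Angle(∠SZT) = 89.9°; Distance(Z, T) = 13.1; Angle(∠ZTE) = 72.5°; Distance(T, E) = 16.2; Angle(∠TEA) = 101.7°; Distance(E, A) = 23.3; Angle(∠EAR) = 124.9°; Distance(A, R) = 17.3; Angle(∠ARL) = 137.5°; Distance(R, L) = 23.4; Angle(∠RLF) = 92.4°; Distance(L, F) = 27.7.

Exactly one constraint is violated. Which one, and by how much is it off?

Distance(L, F) = 27.7 — off by 5.30.

S = (0.00, 0.00) ✓; SZ at -164.5° ✓; |SZ| = 11.70 ✓; ∠SZT = 89.90° ✓; |ZT| = 13.10 ✓; ∠ZTE = 72.50° ✓; |TE| = 16.20 ✓; ∠TEA = 101.7° ✓; |EA| = 23.30 ✓; ∠EAR = 124.9° ✓; |AR| = 17.30 ✓; ∠ARL = 137.5° ✓; |RL| = 23.40 ✓; ∠RLF = 92.40° ✓; |LF| = 33.00 ✗.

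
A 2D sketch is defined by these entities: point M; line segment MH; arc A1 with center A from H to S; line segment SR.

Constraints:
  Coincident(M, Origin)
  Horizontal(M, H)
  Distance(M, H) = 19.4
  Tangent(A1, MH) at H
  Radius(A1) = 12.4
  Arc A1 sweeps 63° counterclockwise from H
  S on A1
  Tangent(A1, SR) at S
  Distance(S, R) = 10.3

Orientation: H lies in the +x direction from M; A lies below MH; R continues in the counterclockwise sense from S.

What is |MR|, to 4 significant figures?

16.37

M is at the origin; MH is horizontal with |MH| = 19.4 and H on the +x side, so H = (19.40, 0.000). The tangent condition forces AH to be normal to MH, so A = H + (0, -12.4) = (19.40, -12.40). On A1, H sits at bearing 90° from A; a 63° counterclockwise sweep puts S at bearing 153°, so S = A + 12.4·(cos 153°, sin 153°) = (8.352, -6.771). Since A1 is tangent to SR there, AS ⟂ SR, so SR runs along (−sin 153°, cos 153°); with |SR| = 10.3, R = (3.675, -15.95). Then |MR| = |R − M| = 16.37.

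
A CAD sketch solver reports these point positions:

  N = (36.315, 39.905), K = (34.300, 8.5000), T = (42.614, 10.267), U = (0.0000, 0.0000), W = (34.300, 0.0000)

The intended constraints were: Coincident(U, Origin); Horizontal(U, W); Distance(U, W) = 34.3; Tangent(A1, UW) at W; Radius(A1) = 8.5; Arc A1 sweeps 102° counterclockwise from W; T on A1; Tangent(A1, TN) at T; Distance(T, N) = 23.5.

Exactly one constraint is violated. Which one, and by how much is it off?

Distance(T, N) = 23.5 — off by 6.80.

U = (0.00, 0.00) ✓; U.y = 0.00, W.y = 0.00 ✓; |UW| = 34.30 ✓; ∠(KW, WU) = 90.00° ✓; |KW| = 8.500 ✓; bearing(K→T) − bearing(K→W) = 102.0° ✓; |KT| = 8.500 ✓; ∠(KT, TN) = 90.00° ✓; |TN| = 30.30 ✗.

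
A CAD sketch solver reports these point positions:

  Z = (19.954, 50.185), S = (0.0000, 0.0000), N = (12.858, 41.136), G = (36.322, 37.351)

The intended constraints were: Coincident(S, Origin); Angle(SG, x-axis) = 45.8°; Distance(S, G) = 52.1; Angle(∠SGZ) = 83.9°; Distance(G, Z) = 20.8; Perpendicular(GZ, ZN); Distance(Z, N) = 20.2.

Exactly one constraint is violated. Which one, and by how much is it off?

Distance(Z, N) = 20.2 — off by 8.70.

S = (0.00, 0.00) ✓; SG at 45.80° ✓; |SG| = 52.10 ✓; ∠SGZ = 83.90° ✓; |GZ| = 20.80 ✓; ∠(GZ, ZN) = 90.00° ✓; |ZN| = 11.50 ✗.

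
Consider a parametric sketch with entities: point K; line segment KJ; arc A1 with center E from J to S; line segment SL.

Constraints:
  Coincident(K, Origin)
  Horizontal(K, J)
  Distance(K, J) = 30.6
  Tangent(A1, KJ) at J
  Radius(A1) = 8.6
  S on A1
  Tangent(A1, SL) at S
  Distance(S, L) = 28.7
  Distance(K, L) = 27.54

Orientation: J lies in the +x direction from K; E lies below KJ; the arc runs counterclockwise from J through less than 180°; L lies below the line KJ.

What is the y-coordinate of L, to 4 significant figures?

-26.71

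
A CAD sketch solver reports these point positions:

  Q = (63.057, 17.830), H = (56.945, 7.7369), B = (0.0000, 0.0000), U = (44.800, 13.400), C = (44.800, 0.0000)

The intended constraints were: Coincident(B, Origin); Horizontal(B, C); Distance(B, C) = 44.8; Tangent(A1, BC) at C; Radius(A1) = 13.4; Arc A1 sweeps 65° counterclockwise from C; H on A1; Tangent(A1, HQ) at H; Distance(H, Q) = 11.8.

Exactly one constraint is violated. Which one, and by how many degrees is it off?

Tangent(A1, HQ) at H — off by 6.20°.

B = (0.00, 0.00) ✓; B.y = 0.00, C.y = 0.00 ✓; |BC| = 44.80 ✓; ∠(UC, CB) = 90.00° ✓; |UC| = 13.40 ✓; bearing(U→H) − bearing(U→C) = 65.00° ✓; |UH| = 13.40 ✓; ∠(UH, HQ) = 96.20° ✗; |HQ| = 11.80 ✓.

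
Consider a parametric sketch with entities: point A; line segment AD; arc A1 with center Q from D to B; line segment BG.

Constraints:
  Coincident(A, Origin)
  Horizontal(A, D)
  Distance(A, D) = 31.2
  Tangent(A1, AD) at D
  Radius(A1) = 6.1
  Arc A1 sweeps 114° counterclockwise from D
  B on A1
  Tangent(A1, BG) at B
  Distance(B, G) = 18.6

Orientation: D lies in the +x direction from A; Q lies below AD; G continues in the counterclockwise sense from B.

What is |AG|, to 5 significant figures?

41.901

A is at the origin; A and D share the same y with |AD| = 31.2 and D on the +x side, so D = (31.200, 0.0000). Tangency of A1 to AD means the radius QD is perpendicular to AD, so Q = D + (0, -6.1) = (31.200, -6.1000). On A1, D sits at bearing 90° from Q; a 114° counterclockwise sweep puts B at bearing 204°, so B = Q + 6.1·(cos 204°, sin 204°) = (25.627, -8.5811). Since A1 is tangent to BG there, QB ⟂ BG, so BG runs along (−sin 204°, cos 204°); with |BG| = 18.6, G = (33.193, -25.573). Then |AG| = |G − A| = 41.901.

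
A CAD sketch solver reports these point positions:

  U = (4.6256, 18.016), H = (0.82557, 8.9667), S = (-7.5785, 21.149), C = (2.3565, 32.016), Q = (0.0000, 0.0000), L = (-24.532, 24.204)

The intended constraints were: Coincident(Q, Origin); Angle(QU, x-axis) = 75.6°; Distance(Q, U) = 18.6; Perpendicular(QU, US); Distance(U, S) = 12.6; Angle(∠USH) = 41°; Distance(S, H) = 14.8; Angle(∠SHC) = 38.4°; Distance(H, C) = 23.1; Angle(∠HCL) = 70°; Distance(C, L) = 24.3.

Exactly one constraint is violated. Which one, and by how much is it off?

Distance(C, L) = 24.3 — off by 3.70.

Q = (0.00, 0.00) ✓; QU at 75.60° ✓; |QU| = 18.60 ✓; ∠(QU, US) = 90.00° ✓; |US| = 12.60 ✓; ∠USH = 41.00° ✓; |SH| = 14.80 ✓; ∠SHC = 38.40° ✓; |HC| = 23.10 ✓; ∠HCL = 70.00° ✓; |CL| = 28.00 ✗.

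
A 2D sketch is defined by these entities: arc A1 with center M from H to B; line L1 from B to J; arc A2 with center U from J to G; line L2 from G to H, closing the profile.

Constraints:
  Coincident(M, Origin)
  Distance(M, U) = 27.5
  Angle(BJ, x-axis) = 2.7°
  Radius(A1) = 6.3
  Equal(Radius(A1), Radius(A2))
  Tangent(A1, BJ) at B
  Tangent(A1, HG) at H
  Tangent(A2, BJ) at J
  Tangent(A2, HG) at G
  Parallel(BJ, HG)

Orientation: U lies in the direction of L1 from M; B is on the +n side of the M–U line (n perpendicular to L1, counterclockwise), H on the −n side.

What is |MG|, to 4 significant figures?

28.21

Tangency of A1 to both parallel lines with radius 6.3 puts B and H at M ± 6.3·n: B = (-0.2968, 6.293), H = (0.2968, -6.293). Equal radii place J and G the same way about U: J = U + 6.3·n = (27.17, 7.588), G = U − 6.3·n = (27.77, -4.998). Then |MG| = |G − M| = 28.21.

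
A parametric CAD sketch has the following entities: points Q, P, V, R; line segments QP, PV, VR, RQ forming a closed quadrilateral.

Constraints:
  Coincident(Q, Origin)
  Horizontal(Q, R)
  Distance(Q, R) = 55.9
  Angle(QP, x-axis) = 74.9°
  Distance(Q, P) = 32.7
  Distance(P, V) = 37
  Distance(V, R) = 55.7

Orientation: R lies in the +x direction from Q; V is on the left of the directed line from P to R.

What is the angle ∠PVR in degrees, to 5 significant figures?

72.641°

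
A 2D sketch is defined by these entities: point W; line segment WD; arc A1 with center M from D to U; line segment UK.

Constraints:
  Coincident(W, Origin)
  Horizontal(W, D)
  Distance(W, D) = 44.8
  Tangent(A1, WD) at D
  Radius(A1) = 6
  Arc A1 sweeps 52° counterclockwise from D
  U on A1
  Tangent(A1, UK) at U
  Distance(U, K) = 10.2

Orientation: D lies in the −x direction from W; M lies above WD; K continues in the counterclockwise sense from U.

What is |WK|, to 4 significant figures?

35.34

On A1, D sits at bearing -90° from M; a 52° counterclockwise sweep puts U at bearing -38°, so U = M + 6.0·(cos -38°, sin -38°) = (-40.07, 2.306). A1 meets UK tangentially, so MU is at right angles to UK, so UK runs along (−sin -38°, cos -38°); with |UK| = 10.2, K = (-33.79, 10.34). Then |WK| = |K − W| = 35.34.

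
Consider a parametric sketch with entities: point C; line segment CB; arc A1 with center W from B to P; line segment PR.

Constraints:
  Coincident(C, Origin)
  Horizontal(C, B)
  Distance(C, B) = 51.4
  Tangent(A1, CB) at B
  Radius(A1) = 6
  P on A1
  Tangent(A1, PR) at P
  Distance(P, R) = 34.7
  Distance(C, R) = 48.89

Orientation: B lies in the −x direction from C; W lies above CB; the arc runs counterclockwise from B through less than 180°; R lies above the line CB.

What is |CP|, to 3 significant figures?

46.0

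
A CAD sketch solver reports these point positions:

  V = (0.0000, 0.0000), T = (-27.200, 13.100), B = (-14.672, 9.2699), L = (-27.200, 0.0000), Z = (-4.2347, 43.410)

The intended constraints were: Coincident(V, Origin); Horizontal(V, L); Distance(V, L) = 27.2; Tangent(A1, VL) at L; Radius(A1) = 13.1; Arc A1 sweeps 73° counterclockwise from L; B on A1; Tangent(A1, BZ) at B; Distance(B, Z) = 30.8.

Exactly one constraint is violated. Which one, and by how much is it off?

Distance(B, Z) = 30.8 — off by 4.90.

V = (0.00, 0.00) ✓; V.y = 0.00, L.y = 0.00 ✓; |VL| = 27.20 ✓; ∠(TL, LV) = 90.00° ✓; |TL| = 13.10 ✓; bearing(T→B) − bearing(T→L) = 73.00° ✓; |TB| = 13.10 ✓; ∠(TB, BZ) = 90.00° ✓; |BZ| = 35.70 ✗.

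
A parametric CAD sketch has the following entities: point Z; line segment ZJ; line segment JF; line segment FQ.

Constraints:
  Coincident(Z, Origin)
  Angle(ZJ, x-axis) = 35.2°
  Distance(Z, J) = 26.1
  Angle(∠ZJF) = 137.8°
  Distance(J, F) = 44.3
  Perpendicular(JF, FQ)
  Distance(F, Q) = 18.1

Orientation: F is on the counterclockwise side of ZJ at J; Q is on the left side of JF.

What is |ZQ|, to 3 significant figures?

63.6

Z is at the origin; ZJ runs at 35.2° with length 26.1, so J = 26.1·(cos 35.2°, sin 35.2°) = (21.3, 15.0). ∠ZJF = 137.8°, so JF runs at 35.2° + (180° − 137.8°) = 77.4° from the x-axis; with |JF| = 44.3, F = J + 44.3·(cos 77.4°, sin 77.4°) = (31.0, 58.3). JF ⟂ FQ; with |FQ| = 18.1 on the left of JF, Q = F + 18.1·(-0.976, 0.218) = (13.3, 62.2). Then |ZQ| = |Q − Z| = 63.6.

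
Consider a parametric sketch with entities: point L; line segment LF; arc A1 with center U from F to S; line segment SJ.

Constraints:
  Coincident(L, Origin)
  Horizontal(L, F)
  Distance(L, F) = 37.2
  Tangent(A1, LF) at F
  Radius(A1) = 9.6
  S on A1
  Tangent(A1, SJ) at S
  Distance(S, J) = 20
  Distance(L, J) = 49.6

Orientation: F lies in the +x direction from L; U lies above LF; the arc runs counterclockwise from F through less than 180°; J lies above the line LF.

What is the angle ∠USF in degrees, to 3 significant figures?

33.3°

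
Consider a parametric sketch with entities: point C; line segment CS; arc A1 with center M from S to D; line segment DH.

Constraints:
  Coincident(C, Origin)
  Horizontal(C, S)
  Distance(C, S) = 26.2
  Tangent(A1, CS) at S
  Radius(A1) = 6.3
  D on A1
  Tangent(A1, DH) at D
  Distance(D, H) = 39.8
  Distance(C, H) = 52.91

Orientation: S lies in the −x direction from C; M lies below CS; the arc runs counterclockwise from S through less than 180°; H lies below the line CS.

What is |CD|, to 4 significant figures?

33.24

Checks: C.y = 0.00, S.y = 0.00 ✓; |CS| = 26.20 ✓; |MD| = 6.300 ✓; ∠(MD, DH) = 90.00° ✓; |DH| = 39.80 ✓; |CH| = 52.91 ✓.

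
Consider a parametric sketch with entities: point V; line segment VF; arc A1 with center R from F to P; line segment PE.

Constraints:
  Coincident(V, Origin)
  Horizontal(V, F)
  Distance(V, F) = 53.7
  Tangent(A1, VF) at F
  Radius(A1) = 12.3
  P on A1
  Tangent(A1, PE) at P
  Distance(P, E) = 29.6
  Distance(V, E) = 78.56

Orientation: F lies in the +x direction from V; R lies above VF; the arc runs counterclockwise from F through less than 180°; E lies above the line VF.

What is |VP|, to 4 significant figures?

67.09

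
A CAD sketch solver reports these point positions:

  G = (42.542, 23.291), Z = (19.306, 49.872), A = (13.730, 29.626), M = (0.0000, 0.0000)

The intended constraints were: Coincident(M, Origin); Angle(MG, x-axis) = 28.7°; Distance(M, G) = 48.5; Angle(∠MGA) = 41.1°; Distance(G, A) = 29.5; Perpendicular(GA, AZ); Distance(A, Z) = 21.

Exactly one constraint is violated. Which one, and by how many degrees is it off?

Perpendicular(GA, AZ) — off by 3.00°.

M = (0.00, 0.00) ✓; MG at 28.70° ✓; |MG| = 48.50 ✓; ∠MGA = 41.10° ✓; |GA| = 29.50 ✓; ∠(GA, AZ) = 93.00° ✗; |AZ| = 21.00 ✓.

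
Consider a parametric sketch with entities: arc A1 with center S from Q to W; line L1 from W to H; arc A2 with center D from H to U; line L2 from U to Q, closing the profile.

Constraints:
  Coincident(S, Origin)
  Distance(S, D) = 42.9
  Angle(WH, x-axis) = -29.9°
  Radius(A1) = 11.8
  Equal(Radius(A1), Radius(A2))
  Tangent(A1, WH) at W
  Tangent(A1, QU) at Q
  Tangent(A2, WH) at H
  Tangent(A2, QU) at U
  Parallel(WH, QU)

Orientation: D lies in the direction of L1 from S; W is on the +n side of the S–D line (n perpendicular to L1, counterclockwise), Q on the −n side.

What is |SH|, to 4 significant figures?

44.49

The slot axis is L1's direction at -29.9°, so u = (cos -29.9°, sin -29.9°) = (0.8669, -0.4985) and n = (−sin -29.9°, cos -29.9°) = (0.4985, 0.8669). S is at the origin and D lies 42.9 along u from S, so D = 42.9·u = (37.19, -21.39). Tangency of A1 to both parallel lines with radius 11.8 puts W and Q at S ± 11.8·n: W = (5.882, 10.23), Q = (-5.882, -10.23). Equal radii place H and U the same way about D: H = D + 11.8·n = (43.07, -11.16), U = D − 11.8·n = (31.31, -31.61). Then |SH| = |H − S| = 44.49.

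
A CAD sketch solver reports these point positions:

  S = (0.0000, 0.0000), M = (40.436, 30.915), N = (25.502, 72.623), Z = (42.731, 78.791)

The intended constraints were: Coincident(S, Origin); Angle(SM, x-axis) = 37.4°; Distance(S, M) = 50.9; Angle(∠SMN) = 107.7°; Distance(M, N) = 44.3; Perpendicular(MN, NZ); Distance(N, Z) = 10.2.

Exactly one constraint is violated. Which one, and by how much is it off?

Distance(N, Z) = 10.2 — off by 8.10.

S = (0.00, 0.00) ✓; SM at 37.40° ✓; |SM| = 50.90 ✓; ∠SMN = 107.7° ✓; |MN| = 44.30 ✓; ∠(MN, NZ) = 90.00° ✓; |NZ| = 18.30 ✗.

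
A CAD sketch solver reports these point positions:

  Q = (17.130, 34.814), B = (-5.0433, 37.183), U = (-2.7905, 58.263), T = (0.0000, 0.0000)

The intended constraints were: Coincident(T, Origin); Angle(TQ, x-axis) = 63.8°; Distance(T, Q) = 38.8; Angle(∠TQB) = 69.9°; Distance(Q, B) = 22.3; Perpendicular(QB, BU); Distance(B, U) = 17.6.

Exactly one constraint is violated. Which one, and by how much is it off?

Distance(B, U) = 17.6 — off by 3.60.

T = (0.00, 0.00) ✓; TQ at 63.80° ✓; |TQ| = 38.80 ✓; ∠TQB = 69.90° ✓; |QB| = 22.30 ✓; ∠(QB, BU) = 90.00° ✓; |BU| = 21.20 ✗.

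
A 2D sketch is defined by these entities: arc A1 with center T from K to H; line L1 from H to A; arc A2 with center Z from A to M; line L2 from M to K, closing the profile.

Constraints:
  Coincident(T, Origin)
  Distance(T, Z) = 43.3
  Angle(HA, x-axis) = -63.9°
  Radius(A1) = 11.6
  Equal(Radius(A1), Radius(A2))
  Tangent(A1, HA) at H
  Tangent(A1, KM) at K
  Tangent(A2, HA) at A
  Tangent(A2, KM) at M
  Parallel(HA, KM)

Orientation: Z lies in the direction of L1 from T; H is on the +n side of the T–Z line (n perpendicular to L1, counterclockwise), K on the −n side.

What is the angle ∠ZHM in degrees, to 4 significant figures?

13.18°

Tangency of A1 to both parallel lines with radius 11.6 puts H and K at T ± 11.6·n: H = (10.42, 5.103), K = (-10.42, -5.103). Equal radii place A and M the same way about Z: A = Z + 11.6·n = (29.47, -33.78), M = Z − 11.6·n = (8.632, -43.99). Then cos ∠ZHM = HZ·HM / (|HZ||HM|), giving 13.18°.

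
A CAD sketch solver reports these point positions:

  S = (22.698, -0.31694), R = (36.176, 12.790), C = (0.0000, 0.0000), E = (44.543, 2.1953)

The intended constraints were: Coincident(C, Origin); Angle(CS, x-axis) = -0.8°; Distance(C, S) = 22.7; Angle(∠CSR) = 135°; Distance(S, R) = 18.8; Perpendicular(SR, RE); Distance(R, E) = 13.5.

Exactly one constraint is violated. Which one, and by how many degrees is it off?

Perpendicular(SR, RE) — off by 5.90°.

C = (0.00, 0.00) ✓; CS at -0.8000° ✓; |CS| = 22.70 ✓; ∠CSR = 135.0° ✓; |SR| = 18.80 ✓; ∠(SR, RE) = 95.90° ✗; |RE| = 13.50 ✓.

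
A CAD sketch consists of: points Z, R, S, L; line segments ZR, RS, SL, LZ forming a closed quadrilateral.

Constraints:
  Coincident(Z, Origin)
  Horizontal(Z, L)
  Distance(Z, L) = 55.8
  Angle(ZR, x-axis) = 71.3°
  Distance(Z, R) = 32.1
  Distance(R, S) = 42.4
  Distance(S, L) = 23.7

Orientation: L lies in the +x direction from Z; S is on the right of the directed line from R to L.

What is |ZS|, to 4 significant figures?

33.23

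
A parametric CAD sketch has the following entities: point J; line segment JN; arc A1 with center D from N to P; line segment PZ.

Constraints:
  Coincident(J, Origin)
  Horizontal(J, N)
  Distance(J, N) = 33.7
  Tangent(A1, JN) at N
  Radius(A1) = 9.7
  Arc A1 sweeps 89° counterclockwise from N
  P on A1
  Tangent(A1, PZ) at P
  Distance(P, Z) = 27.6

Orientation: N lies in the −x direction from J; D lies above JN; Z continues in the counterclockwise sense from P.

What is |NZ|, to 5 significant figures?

38.497

J is at the origin; J and N share the same y with |JN| = 33.7 and N on the −x side, so N = (-33.700, 0.0000). A1 meets JN tangentially, so DN is at right angles to JN, so D = N + (0, 9.7) = (-33.700, 9.7000). On A1, N sits at bearing -90° from D; an 89° counterclockwise sweep puts P at bearing -1°, so P = D + 9.7·(cos -1°, sin -1°) = (-24.001, 9.5307). A1 meets PZ tangentially, so DP is at right angles to PZ, so PZ runs along (−sin -1°, cos -1°); with |PZ| = 27.6, Z = (-23.520, 37.127). Then |NZ| = |Z − N| = 38.497.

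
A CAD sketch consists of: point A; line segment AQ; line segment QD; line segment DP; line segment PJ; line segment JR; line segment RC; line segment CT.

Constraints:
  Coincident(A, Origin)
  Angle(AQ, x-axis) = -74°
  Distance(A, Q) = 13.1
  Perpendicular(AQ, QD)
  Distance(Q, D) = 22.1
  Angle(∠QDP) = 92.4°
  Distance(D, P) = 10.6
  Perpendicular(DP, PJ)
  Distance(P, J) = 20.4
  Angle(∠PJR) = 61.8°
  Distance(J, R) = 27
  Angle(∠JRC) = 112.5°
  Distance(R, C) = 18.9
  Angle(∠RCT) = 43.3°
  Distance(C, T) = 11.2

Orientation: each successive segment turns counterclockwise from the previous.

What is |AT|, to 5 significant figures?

29.970

A is at the origin; AQ runs at -74.0° with length 13.1, so Q = (3.6108, -12.593). AQ is perpendicular to QD, so QD runs at 16.000°; with |QD| = 22.1, D = (24.855, -6.5009). ∠QDP = 92.4° gives DP at 103.60° from the x-axis; with |DP| = 10.6, P = (22.362, 3.8018). The perpendicularity gives PJ at right angles to DP, so PJ runs at -166.40°; with |PJ| = 20.4, J = (2.5342, -0.99506). ∠PJR = 61.8° gives JR at -48.200° from the x-axis; with |JR| = 27.0, R = (20.531, -21.123). ∠JRC = 112.5° gives RC at 19.300° from the x-axis; with |RC| = 18.9, C = (38.368, -14.876). ∠RCT = 43.3° gives CT at 156.00° from the x-axis; with |CT| = 11.2, T = (28.137, -10.321). Then |AT| = |T − A| = 29.970.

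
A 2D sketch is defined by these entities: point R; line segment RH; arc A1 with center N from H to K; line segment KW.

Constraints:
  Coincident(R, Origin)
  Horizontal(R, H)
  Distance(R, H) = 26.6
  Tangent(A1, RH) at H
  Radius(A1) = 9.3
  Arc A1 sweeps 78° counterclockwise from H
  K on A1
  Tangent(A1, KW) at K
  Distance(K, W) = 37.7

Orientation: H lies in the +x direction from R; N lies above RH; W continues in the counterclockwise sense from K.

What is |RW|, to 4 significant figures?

62.07

R is at the origin; R and H share the same y with |RH| = 26.6 and H on the +x side, so H = (26.60, 0.000). A1 meets RH tangentially, so NH is at right angles to RH, so N = H + (0, 9.3) = (26.60, 9.300). On A1, H sits at bearing -90° from N; a 78° counterclockwise sweep puts K at bearing -12°, so K = N + 9.3·(cos -12°, sin -12°) = (35.70, 7.366). The tangent condition forces NK to be normal to KW, so KW runs along (−sin -12°, cos -12°); with |KW| = 37.7, W = (43.54, 44.24). Then |RW| = |W − R| = 62.07.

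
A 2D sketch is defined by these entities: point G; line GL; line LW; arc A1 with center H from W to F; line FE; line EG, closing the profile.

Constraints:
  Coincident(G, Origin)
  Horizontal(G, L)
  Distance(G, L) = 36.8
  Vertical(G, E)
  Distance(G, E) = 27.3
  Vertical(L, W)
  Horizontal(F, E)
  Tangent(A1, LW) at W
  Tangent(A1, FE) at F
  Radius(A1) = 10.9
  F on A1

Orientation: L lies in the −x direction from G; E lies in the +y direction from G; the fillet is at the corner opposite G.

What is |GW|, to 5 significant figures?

40.289

G is at the origin; GL is horizontal with |GL| = 36.8 and L on the −x side, so L = (-36.800, 0.0000). GE is vertical with |GE| = 27.3 and E on the +y side, so E = (0.0000, 27.300). The virtual corner opposite G is at (-36.800, 27.300). The tangent condition forces HW to be normal to LW and since A1 is tangent to FE there, HF ⟂ FE, with radius 10.9, so the center H sits 10.9 in from both sides at H = (-25.900, 16.400). That places the tangent points at W = (-36.800, 16.400) on LW and F = (-25.900, 27.300) on FE. Then |GW| = |W − G| = 40.289.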